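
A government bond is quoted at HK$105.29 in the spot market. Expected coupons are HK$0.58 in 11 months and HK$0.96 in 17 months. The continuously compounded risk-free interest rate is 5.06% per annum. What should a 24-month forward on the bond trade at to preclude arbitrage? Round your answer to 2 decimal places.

HK$114.90

PV(coupons) I = 0.58·e^(−0.0506·11/12) + 0.96·e^(−0.0506·17/12)
I = 0.5537 + 0.8936 = 1.4473
F = (S − I)·e^(rT) = (105.29 − 1.4473) · e^(0.0506·24/12)
= 103.8427 · e^0.101200 = 103.8427 × 1.106498 = HK$114.90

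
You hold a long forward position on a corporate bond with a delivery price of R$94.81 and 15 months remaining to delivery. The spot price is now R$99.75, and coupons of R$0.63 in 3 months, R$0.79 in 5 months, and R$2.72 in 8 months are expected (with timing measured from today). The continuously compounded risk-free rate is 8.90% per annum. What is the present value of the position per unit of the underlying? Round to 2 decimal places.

PV(remaining coupons) I = 0.63·e^(−0.0890·3/12) + 0.79·e^(−0.0890·5/12) + 2.72·e^(−0.0890·8/12) = 3.9407
Current forward F = (S − I)·e^(rT) = (99.75 − 3.9407)·e^(0.0890·15/12) = 95.8093 × 1.117674 = 107.0836
Value (long) = (F − K)·e^(−rT) = (107.0836 − 94.81) × 0.894715 = 10.9814
Value = R$10.98

R$10.98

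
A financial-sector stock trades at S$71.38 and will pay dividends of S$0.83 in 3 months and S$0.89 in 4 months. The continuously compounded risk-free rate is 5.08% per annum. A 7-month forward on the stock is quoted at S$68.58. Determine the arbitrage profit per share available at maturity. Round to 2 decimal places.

S$3.20 per share

PV(dividends) I = 0.83·e^(−0.0508·3/12) + 0.89·e^(−0.0508·4/12) = 1.6946
Fair forward F* = (S − I)·e^(rT) = (71.38 − 1.6946)·e^0.029633 = 69.6854 × 1.030076 = 71.7813
Market S$68.58 < fair 71.7813: forward underpriced → reverse cash-and-carry (short the stock, invest proceeds at r, pay the dividends, go long the forward).
Profit at T = |F_mkt − F*| = |68.58 − 71.7813| = S$3.20 per share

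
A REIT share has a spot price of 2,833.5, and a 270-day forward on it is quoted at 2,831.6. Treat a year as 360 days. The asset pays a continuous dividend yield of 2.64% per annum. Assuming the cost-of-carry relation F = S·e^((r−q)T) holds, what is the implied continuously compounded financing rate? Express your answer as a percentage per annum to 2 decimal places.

From F = S·e^((r−q)T): (r − q) = ln(F/S)/T
ln(2831.6/2833.5) = ln(0.999329) = -0.000671
(r − q) = -0.000671 / (270/360) = -0.000895
r = ln(F/S)/T + q = -0.000895 + 0.0264 = 0.025505
r = 2.55%

2.55%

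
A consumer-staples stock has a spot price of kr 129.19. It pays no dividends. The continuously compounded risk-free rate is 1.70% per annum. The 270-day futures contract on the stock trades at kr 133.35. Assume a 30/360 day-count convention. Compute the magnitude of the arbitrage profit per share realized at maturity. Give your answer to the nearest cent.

kr 2.50 per share

Fair futures: F* = S·e^(carry·T), with carry = r = 0.0170
F* = 129.19 · e^(0.0170 × 270/360) = 129.19 · e^0.012750 = 129.19 × 1.012832 = kr 130.8478
Market kr 133.35 > fair kr 130.8478: forward overpriced → cash-and-carry (buy spot, short the forward).
At maturity, profit = |F_mkt − F*| = |133.35 − 130.8478| = kr 2.50 per share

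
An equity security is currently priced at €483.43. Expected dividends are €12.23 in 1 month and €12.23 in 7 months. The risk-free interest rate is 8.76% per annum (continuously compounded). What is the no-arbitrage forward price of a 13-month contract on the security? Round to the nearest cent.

PV(dividends) I = 12.23·e^(−0.0876·1/12) + 12.23·e^(−0.0876·7/12)
I = 12.1410 + 11.6207 = 23.7617
F = (S − I)·e^(rT) = (483.43 − 23.7617) · e^(0.0876·13/12)
= 459.6683 · e^0.094900 = 459.6683 × 1.099549 = €505.43

€505.43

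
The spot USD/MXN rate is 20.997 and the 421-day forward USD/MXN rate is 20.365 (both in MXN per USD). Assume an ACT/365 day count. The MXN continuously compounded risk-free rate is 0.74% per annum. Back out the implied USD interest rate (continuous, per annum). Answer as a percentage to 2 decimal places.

F = S·e^((r_MXN − r_USD)T) ⇒ r_USD = r_MXN − ln(F/S)/T
ln(20.365/20.997) = -0.030562; /(421/365) = -0.026497
r_USD = 0.0074 + 0.026497 = 0.033897
r_USD = 3.39%

3.39%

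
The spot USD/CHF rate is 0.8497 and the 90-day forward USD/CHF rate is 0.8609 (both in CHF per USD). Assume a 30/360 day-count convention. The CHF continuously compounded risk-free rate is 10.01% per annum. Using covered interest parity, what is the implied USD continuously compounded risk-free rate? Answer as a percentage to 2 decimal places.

4.77%

F = S·e^((r_CHF − r_USD)T) ⇒ r_USD = r_CHF − ln(F/S)/T
ln(0.8609/0.8497) = 0.013095; /(90/360) = 0.052380
r_USD = 0.1001 − 0.052380 = 0.047720
r_USD = 4.77%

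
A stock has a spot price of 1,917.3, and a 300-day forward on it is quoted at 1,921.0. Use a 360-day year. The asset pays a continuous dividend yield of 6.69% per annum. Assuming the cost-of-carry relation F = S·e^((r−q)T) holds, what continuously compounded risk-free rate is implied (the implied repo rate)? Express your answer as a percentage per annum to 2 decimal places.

From F = S·e^((r−q)T): (r − q) = ln(F/S)/T
ln(1921.0/1917.3) = ln(1.001930) = 0.001928
(r − q) = 0.001928 / (300/360) = 0.002314
r = ln(F/S)/T + q = 0.002314 + 0.0669 = 0.069214
r = 6.92%

6.92%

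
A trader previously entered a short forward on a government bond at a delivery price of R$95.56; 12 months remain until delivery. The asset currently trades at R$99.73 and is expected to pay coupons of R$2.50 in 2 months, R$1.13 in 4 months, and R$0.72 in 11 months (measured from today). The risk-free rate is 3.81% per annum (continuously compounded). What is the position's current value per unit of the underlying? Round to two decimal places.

-R$3.45

PV(remaining coupons) I = 2.50·e^(−0.0381·2/12) + 1.13·e^(−0.0381·4/12) + 0.72·e^(−0.0381·11/12) = 4.2952
Current forward F = (S − I)·e^(rT) = (99.73 − 4.2952)·e^(0.0381·12/12) = 95.4348 × 1.038835 = 99.1410
Value (long) = (F − K)·e^(−rT) = (99.1410 − 95.56) × 0.962617 = 3.4471
Short position value = −(long value) = -R$3.45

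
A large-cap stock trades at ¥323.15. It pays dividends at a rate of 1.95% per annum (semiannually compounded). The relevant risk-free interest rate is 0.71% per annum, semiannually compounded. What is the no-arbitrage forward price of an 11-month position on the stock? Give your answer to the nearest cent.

¥319.52

F = S · (1+r/2)^(2T) / (1+q/2)^(2T)
= 323.15 × 1.006518 / 1.017948 = 323.15 × 0.988772
F = ¥319.52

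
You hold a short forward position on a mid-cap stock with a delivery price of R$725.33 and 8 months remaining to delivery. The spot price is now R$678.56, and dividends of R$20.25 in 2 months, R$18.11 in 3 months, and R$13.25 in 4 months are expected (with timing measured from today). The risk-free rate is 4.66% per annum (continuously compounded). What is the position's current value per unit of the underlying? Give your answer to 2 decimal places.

R$75.62

PV(remaining dividends) I = 20.25·e^(−0.0466·2/12) + 18.11·e^(−0.0466·3/12) + 13.25·e^(−0.0466·4/12) = 51.0394
Current forward F = (S − I)·e^(rT) = (678.56 − 51.0394)·e^(0.0466·8/12) = 627.5206 × 1.031554 = 647.3214
Value (long) = (F − K)·e^(−rT) = (647.3214 − 725.33) × 0.969411 = -75.6224
Short position value = −(long value) = R$75.62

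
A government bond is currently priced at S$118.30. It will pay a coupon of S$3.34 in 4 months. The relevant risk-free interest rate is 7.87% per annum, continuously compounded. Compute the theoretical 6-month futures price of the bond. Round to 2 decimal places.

PV(coupons) I = 3.34·e^(−0.0787·4/12)
I = 3.2535
F = (S − I)·e^(rT) = (118.30 − 3.2535) · e^(0.0787·6/12)
= 115.0465 · e^0.039350 = 115.0465 × 1.040134 = S$119.66

S$119.66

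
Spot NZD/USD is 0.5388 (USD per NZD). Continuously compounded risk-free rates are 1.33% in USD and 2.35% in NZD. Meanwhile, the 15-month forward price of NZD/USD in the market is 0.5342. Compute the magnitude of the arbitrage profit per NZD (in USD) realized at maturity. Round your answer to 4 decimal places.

0.0022 per NZD (in USD)

Fair forward: F* = S·e^(carry·T), with carry = (r_USD − r_NZD) = 0.0133 − 0.0235 = -0.0102
F* = 0.5388 · e^(-0.0102 × 15/12) = 0.5388 · e^-0.012750 = 0.5388 × 0.987331 = 0.5320
Market 0.5342 > fair 0.5320: forward overpriced → cash-and-carry (buy spot, short the forward).
At maturity, profit = |F_mkt − F*| = |0.5342 − 0.5320| = 0.0022 per NZD (in USD)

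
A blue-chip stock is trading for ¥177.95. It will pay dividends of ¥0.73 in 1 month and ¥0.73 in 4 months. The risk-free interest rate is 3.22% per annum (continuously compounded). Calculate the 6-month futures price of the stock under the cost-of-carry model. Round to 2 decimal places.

¥179.36

PV(dividends) I = 0.73·e^(−0.0322·1/12) + 0.73·e^(−0.0322·4/12)
I = 0.7280 + 0.7222 = 1.4502
F = (S − I)·e^(rT) = (177.95 − 1.4502) · e^(0.0322·6/12)
= 176.4998 · e^0.016100 = 176.4998 × 1.016230 = ¥179.36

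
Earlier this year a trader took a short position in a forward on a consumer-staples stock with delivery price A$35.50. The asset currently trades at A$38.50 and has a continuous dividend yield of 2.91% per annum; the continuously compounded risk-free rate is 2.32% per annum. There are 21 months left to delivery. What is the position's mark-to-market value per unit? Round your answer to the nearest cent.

Current fair forward for the remaining 21 months: F = S·e^((r − q)·T), (r − q) = 0.0232 − 0.0291 = -0.0059
F = 38.50 · e^(-0.0059 × 21/12) = 38.50 × 0.989728 = 38.1045
Value of long forward = (F − K)·e^(−rT) = (38.1045 − 35.50) · e^(−0.0232·21/12)
= 2.6045 × 0.960213 = 2.50
Short position value = −(long value) = -A$2.50

-A$2.50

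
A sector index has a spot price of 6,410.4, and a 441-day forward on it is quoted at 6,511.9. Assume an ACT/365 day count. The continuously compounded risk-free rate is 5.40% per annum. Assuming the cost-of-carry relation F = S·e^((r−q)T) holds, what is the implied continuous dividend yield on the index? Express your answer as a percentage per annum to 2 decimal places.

From F = S·e^((r−q)T): (r − q) = ln(F/S)/T
ln(6511.9/6410.4) = ln(1.015834) = 0.015710
(r − q) = 0.015710 / (441/365) = 0.013003
q = r − ln(F/S)/T = 0.0540 − 0.013003 = 0.040997
q = 4.10%

4.10%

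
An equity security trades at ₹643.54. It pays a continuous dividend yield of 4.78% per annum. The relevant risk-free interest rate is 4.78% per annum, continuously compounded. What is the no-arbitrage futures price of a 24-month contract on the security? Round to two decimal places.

F = S·e^((r − q)T) = 643.54 · e^((0.0478 − 0.0478) × 24/12)
= 643.54 · e^0.000000 = 643.54 × 1.000000
F = ₹643.54

₹643.54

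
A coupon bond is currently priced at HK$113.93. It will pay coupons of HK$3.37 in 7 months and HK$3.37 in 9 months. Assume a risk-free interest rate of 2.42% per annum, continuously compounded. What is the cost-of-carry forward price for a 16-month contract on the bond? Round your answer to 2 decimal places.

PV(coupons) I = 3.37·e^(−0.0242·7/12) + 3.37·e^(−0.0242·9/12)
I = 3.3228 + 3.3094 = 6.6322
F = (S − I)·e^(rT) = (113.93 − 6.6322) · e^(0.0242·16/12)
= 107.2978 · e^0.032267 = 107.2978 × 1.032793 = HK$110.82

HK$110.82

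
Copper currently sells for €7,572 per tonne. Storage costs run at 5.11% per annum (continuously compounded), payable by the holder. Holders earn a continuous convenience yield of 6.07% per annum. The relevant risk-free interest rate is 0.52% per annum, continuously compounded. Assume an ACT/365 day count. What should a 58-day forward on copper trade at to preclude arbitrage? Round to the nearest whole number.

€7,567 per tonne

Net carry = r + u − y = 0.0052 + 0.0511 − 0.0607 = -0.0044
F = S·e^((r+u−y)T) = 7572 · e^(-0.0044 × 58/365) = 7572 · e^-0.000699
= 7572 × 0.999301 = €7,567 per tonne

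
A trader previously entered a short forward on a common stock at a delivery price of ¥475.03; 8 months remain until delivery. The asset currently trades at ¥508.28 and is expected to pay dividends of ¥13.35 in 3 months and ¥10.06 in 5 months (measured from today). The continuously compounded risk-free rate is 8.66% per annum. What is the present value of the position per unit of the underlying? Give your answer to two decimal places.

-¥37.13

PV(remaining dividends) I = 13.35·e^(−0.0866·3/12) + 10.06·e^(−0.0866·5/12) = 22.7676
Current forward F = (S − I)·e^(rT) = (508.28 − 22.7676)·e^(0.0866·8/12) = 485.5124 × 1.059432 = 514.3674
Value (long) = (F − K)·e^(−rT) = (514.3674 − 475.03) × 0.943902 = 37.1307
Short position value = −(long value) = -¥37.13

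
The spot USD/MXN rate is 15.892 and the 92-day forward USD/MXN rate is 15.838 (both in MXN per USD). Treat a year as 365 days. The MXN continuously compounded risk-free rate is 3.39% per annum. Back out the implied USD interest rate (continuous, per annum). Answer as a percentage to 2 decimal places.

4.74%

F = S·e^((r_MXN − r_USD)T) ⇒ r_USD = r_MXN − ln(F/S)/T
ln(15.838/15.892) = -0.003404; /(92/365) = -0.013505
r_USD = 0.0339 + 0.013505 = 0.047405
r_USD = 4.74%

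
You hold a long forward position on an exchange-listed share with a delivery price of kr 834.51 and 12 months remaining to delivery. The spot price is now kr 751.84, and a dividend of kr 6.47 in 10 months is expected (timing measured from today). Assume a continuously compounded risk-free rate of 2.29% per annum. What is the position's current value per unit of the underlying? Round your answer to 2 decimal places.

PV(remaining dividends) I = 6.47·e^(−0.0229·10/12) = 6.3477
Current forward F = (S − I)·e^(rT) = (751.84 − 6.3477)·e^(0.0229·12/12) = 745.4923 × 1.023164 = 762.7609
Value (long) = (F − K)·e^(−rT) = (762.7609 − 834.51) × 0.977360 = -70.1247
Value = -kr 70.12

-kr 70.12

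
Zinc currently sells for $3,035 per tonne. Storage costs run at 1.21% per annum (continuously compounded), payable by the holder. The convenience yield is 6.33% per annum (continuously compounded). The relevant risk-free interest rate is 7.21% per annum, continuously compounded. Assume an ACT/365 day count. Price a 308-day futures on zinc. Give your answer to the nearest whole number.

Net carry = r + u − y = 0.0721 + 0.0121 − 0.0633 = 0.0209
F = S·e^((r+u−y)T) = 3035 · e^(0.0209 × 308/365) = 3035 · e^0.017636
= 3035 × 1.017792 = $3,089 per tonne

$3,089 per tonne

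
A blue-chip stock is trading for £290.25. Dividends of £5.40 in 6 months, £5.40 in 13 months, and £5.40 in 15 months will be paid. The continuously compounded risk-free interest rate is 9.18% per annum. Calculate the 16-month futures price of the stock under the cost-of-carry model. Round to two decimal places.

PV(dividends) I = 5.40·e^(−0.0918·6/12) + 5.40·e^(−0.0918·13/12) + 5.40·e^(−0.0918·15/12)
I = 5.1577 + 4.8888 + 4.8146 = 14.8611
F = (S − I)·e^(rT) = (290.25 − 14.8611) · e^(0.0918·16/12)
= 275.3889 · e^0.122400 = 275.3889 × 1.130206 = £311.25

£311.25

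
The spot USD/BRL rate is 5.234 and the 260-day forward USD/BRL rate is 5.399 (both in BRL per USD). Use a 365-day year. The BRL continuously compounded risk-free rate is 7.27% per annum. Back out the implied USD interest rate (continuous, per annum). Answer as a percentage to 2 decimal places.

F = S·e^((r_BRL − r_USD)T) ⇒ r_USD = r_BRL − ln(F/S)/T
ln(5.399/5.234) = 0.031038; /(260/365) = 0.043573
r_USD = 0.0727 − 0.043573 = 0.029127
r_USD = 2.91%

2.91%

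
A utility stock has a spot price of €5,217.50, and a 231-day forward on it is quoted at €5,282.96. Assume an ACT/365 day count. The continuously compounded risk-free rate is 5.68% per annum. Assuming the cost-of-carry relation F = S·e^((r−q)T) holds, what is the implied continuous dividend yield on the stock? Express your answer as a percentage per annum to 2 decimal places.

From F = S·e^((r−q)T): (r − q) = ln(F/S)/T
ln(5282.96/5217.50) = ln(1.012546) = 0.012468
(r − q) = 0.012468 / (231/365) = 0.019701
q = r − ln(F/S)/T = 0.0568 − 0.019701 = 0.037099
q = 3.71%

3.71%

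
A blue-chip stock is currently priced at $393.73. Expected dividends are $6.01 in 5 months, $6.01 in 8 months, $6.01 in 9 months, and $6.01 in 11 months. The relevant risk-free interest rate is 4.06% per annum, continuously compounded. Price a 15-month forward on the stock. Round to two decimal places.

$389.63

PV(dividends) I = 6.01·e^(−0.0406·5/12) + 6.01·e^(−0.0406·8/12) + 6.01·e^(−0.0406·9/12) + 6.01·e^(−0.0406·11/12)
I = 5.9092 + 5.8495 + 5.8298 + 5.7904 = 23.3789
F = (S − I)·e^(rT) = (393.73 − 23.3789) · e^(0.0406·15/12)
= 370.3511 · e^0.050750 = 370.3511 × 1.052060 = $389.63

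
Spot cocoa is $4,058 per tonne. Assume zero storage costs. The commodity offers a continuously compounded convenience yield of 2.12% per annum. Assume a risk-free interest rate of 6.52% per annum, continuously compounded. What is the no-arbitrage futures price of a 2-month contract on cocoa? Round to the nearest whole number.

$4,088 per tonne

Net carry = r + u − y = 0.0652 + 0.0000 − 0.0212 = 0.0440
F = S·e^((r+u−y)T) = 4058 · e^(0.0440 × 2/12) = 4058 · e^0.007333
= 4058 × 1.007360 = $4,088 per tonne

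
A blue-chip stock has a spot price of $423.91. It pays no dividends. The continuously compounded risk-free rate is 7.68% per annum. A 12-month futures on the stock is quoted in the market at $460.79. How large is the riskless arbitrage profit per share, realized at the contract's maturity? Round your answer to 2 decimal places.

Fair futures: F* = S·e^(carry·T), with carry = r = 0.0768
F* = 423.91 · e^(0.0768 × 12/12) = 423.91 · e^0.076800 = 423.91 × 1.079826 = $457.7490
Market $460.79 > fair $457.7490: forward overpriced → cash-and-carry (buy spot, short the forward).
At maturity, profit = |F_mkt − F*| = |460.79 − 457.7490| = $3.04 per share

$3.04 per share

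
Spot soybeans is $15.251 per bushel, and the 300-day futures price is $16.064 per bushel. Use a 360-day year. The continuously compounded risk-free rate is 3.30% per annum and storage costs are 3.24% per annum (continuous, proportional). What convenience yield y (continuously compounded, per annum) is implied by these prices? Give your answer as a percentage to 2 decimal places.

F = S·e^((r+u−y)T) ⇒ (r+u−y) = ln(F/S)/T
ln(16.064/15.251) = 0.051936; /T ⇒ 0.062323
y = r + u − ln(F/S)/T = 0.0330 + 0.0324 − 0.062323 = 0.003077
y = 0.31%

0.31%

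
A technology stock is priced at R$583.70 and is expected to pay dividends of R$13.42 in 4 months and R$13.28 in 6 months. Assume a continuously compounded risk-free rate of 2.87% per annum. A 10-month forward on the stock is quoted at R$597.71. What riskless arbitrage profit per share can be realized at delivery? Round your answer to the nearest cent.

R$26.90 per share

PV(dividends) I = 13.42·e^(−0.0287·4/12) + 13.28·e^(−0.0287·6/12) = 26.3830
Fair forward F* = (S − I)·e^(rT) = (583.70 − 26.3830)·e^0.023917 = 557.3170 × 1.024205 = 570.8069
Market R$597.71 > fair 570.8069: forward overpriced → cash-and-carry (borrow at r, buy the stock and collect the dividends, short the forward).
Profit at T = |F_mkt − F*| = |597.71 − 570.8069| = R$26.90 per share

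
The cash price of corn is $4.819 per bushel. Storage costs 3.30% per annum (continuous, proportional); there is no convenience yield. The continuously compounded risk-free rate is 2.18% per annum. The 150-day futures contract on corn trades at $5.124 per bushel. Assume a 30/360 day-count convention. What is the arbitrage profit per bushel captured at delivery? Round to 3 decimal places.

Fair futures: F* = S·e^(carry·T), with carry = (r + u) = 0.0218 + 0.0330 = 0.0548
F* = 4.819 · e^(0.0548 × 150/360) = 4.819 · e^0.022833 = 4.819 × 1.023096 = $4.9303
Market $5.124 > fair $4.9303: forward overpriced → cash-and-carry (buy spot, short the forward).
At maturity, profit = |F_mkt − F*| = |5.124 − 4.9303| = $0.194 per bushel

$0.194 per bushel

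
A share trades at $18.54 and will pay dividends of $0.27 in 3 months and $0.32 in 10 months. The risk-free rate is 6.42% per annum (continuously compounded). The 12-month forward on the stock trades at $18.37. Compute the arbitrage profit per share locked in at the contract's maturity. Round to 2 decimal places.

PV(dividends) I = 0.27·e^(−0.0642·3/12) + 0.32·e^(−0.0642·10/12) = 0.5690
Fair forward F* = (S − I)·e^(rT) = (18.54 − 0.5690)·e^0.064200 = 17.9710 × 1.066306 = 19.1626
Market $18.37 < fair 19.1626: forward underpriced → reverse cash-and-carry (short the stock, invest proceeds at r, pay the dividends, go long the forward).
Profit at T = |F_mkt − F*| = |18.37 − 19.1626| = $0.79 per share

$0.79 per share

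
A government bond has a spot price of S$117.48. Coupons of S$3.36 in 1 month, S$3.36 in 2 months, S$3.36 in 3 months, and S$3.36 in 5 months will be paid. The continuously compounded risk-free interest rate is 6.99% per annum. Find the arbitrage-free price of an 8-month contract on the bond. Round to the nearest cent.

S$109.23

PV(coupons) I = 3.36·e^(−0.0699·1/12) + 3.36·e^(−0.0699·2/12) + 3.36·e^(−0.0699·3/12) + 3.36·e^(−0.0699·5/12)
I = 3.3405 + 3.3211 + 3.3018 + 3.2636 = 13.2270
F = (S − I)·e^(rT) = (117.48 − 13.2270) · e^(0.0699·8/12)
= 104.2530 · e^0.046600 = 104.2530 × 1.047703 = S$109.23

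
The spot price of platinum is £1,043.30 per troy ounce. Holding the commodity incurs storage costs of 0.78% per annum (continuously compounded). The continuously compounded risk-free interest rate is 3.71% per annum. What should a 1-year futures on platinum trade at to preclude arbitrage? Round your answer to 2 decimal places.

Net carry = r + u − y = 0.0371 + 0.0078 − 0.0000 = 0.0449
F = S·e^((r+u−y)T) = 1043.30 · e^(0.0449 × 1) = 1043.30 · e^0.04490000
= 1043.30 × 1.04592326 = £1,091.21 per troy ounce

£1,091.21 per troy ounce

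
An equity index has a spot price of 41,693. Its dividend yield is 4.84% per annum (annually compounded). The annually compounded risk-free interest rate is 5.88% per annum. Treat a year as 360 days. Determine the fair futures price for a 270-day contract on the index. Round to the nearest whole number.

42,003

F = S · (1+r)^T / (1+q)^T
= 41693 × 1.043784 / 1.036085 = 41693 × 1.007431
F = 42,003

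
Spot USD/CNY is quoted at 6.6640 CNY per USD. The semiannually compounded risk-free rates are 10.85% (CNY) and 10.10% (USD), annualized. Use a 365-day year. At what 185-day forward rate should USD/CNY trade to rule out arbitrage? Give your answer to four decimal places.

By covered interest parity, F = S · (1+r_CNY/2)^(2T) / (1+r_USD/2)^(2T)
= 6.6640 × 1.055013 / 1.051209 = 6.6640 × 1.003619
F = 6.6881 CNY per USD

6.6881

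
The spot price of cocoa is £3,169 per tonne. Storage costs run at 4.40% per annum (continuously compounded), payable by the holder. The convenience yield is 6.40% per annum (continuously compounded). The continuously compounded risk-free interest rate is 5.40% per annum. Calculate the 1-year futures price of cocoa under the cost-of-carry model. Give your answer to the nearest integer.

Net carry = r + u − y = 0.0540 + 0.0440 − 0.0640 = 0.0340
F = S·e^((r+u−y)T) = 3169 · e^(0.0340 × 1) = 3169 · e^0.034000
= 3169 × 1.034585 = £3,279 per tonne

£3,279 per tonne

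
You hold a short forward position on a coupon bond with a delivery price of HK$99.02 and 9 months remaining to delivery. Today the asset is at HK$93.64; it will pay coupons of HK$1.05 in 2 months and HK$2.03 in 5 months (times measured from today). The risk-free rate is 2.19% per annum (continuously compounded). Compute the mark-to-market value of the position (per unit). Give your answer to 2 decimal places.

PV(remaining coupons) I = 1.05·e^(−0.0219·2/12) + 2.03·e^(−0.0219·5/12) = 3.0577
Current forward F = (S − I)·e^(rT) = (93.64 − 3.0577)·e^(0.0219·9/12) = 90.5823 × 1.016561 = 92.0824
Value (long) = (F − K)·e^(−rT) = (92.0824 − 99.02) × 0.983709 = -6.8246
Short position value = −(long value) = HK$6.82

HK$6.82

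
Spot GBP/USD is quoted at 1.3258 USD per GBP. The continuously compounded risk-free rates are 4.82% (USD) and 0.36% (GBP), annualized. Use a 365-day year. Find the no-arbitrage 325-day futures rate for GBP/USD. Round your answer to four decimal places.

1.3795

F = S·e^((r_USD − r_GBP)T) = 1.3258 · e^((0.0482 − 0.0036) × 325/365)
= 1.3258 · e^0.039712 = 1.3258 × 1.040511
F = 1.3795 USD per GBP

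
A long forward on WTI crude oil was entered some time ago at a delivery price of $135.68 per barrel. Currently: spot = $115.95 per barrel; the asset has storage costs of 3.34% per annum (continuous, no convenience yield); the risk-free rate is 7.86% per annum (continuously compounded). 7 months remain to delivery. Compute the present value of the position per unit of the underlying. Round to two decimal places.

-$11.37 per barrel

Current fair forward for the remaining 7 months: F = S·e^((r + u)·T), (r + u) = 0.0786 + 0.0334 = 0.1120
F = 115.95 · e^(0.1120 × 7/12) = 115.95 × 1.067515 = 123.7784
Value of long forward = (F − K)·e^(−rT) = (123.7784 − 135.68) · e^(−0.0786·7/12)
= -11.9016 × 0.955185 = -11.37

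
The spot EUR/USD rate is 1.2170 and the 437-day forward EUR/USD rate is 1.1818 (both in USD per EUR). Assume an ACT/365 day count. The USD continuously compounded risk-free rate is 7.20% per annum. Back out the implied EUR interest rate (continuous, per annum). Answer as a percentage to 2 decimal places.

9.65%

F = S·e^((r_USD − r_EUR)T) ⇒ r_EUR = r_USD − ln(F/S)/T
ln(1.1818/1.2170) = -0.029350; /(437/365) = -0.024514
r_EUR = 0.0720 + 0.024514 = 0.096514
r_EUR = 9.65%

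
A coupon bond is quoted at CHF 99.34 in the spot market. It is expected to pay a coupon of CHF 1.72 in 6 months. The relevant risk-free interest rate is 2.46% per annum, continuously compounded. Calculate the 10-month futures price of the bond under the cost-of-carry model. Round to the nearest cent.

PV(coupons) I = 1.72·e^(−0.0246·6/12)
I = 1.6990
F = (S − I)·e^(rT) = (99.34 − 1.6990) · e^(0.0246·10/12)
= 97.6410 · e^0.020500 = 97.6410 × 1.020712 = CHF 99.66

CHF 99.66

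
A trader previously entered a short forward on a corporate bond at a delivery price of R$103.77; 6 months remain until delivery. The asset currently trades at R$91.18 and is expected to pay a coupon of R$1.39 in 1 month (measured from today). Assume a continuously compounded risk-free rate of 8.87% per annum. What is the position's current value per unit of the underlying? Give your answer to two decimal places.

PV(remaining coupons) I = 1.39·e^(−0.0887·1/12) = 1.3798
Current forward F = (S − I)·e^(rT) = (91.18 − 1.3798)·e^(0.0887·6/12) = 89.8002 × 1.045348 = 93.8725
Value (long) = (F − K)·e^(−rT) = (93.8725 − 103.77) × 0.956619 = -9.4681
Short position value = −(long value) = R$9.47

R$9.47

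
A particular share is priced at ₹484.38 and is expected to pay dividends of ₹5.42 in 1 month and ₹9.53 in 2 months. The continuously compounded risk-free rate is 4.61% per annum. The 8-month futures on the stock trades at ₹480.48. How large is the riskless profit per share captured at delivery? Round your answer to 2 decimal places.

₹3.70 per share

PV(dividends) I = 5.42·e^(−0.0461·1/12) + 9.53·e^(−0.0461·2/12) = 14.8563
Fair futures F* = (S − I)·e^(rT) = (484.38 − 14.8563)·e^0.030733 = 469.5237 × 1.031210 = 484.1775
Market ₹480.48 < fair 484.1775: forward underpriced → reverse cash-and-carry (short the stock, invest proceeds at r, pay the dividends, go long the forward).
Profit at T = |F_mkt − F*| = |480.48 − 484.1775| = ₹3.70 per share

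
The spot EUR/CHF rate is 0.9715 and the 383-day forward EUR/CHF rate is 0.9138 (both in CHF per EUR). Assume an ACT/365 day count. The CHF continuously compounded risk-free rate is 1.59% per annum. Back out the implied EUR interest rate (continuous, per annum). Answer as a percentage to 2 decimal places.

7.43%

F = S·e^((r_CHF − r_EUR)T) ⇒ r_EUR = r_CHF − ln(F/S)/T
ln(0.9138/0.9715) = -0.061230; /(383/365) = -0.058352
r_EUR = 0.0159 + 0.058352 = 0.074252
r_EUR = 7.43%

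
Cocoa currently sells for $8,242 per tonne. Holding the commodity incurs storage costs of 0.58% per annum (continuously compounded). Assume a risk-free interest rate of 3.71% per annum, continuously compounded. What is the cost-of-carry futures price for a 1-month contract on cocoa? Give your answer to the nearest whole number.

$8,272 per tonne

Net carry = r + u − y = 0.0371 + 0.0058 − 0.0000 = 0.0429
F = S·e^((r+u−y)T) = 8242 · e^(0.0429 × 1/12) = 8242 · e^0.003575
= 8242 × 1.003581 = $8,272 per tonne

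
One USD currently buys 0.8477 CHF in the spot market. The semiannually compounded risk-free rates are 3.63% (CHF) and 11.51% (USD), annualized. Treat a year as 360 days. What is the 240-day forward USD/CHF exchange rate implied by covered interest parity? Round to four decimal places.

0.8059

By covered interest parity, F = S · (1+r_CHF/2)^(2T) / (1+r_USD/2)^(2T)
= 0.8477 × 1.024273 / 1.077460 = 0.8477 × 0.950637
F = 0.8059 CHF per USD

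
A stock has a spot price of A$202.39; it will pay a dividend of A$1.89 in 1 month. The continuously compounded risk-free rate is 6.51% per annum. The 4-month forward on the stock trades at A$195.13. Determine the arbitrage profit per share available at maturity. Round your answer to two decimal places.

A$9.78 per share

PV(dividends) I = 1.89·e^(−0.0651·1/12) = 1.8798
Fair forward F* = (S − I)·e^(rT) = (202.39 − 1.8798)·e^0.021700 = 200.5102 × 1.021937 = 204.9088
Market A$195.13 < fair 204.9088: forward underpriced → reverse cash-and-carry (short the stock, invest proceeds at r, pay the dividends, go long the forward).
Profit at T = |F_mkt − F*| = |195.13 − 204.9088| = A$9.78 per share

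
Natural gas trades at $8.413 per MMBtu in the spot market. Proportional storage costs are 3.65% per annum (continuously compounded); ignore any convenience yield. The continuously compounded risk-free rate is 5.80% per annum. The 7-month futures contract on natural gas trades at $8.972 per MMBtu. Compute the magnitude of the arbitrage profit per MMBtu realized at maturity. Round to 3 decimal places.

$0.082 per MMBtu

Fair futures: F* = S·e^(carry·T), with carry = (r + u) = 0.0580 + 0.0365 = 0.0945
F* = 8.413 · e^(0.0945 × 7/12) = 8.413 · e^0.055125 = 8.413 × 1.056673 = $8.8898
Market $8.972 > fair $8.8898: forward overpriced → cash-and-carry (buy spot, short the forward).
At maturity, profit = |F_mkt − F*| = |8.972 − 8.8898| = $0.082 per MMBtu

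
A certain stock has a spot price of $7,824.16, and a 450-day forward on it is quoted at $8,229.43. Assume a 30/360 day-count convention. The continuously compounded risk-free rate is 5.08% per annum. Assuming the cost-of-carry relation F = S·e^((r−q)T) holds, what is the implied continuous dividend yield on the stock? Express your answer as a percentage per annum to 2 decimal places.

From F = S·e^((r−q)T): (r − q) = ln(F/S)/T
ln(8229.43/7824.16) = ln(1.051797) = 0.050500
(r − q) = 0.050500 / (450/360) = 0.040400
q = r − ln(F/S)/T = 0.0508 − 0.040400 = 0.010400
q = 1.04%

1.04%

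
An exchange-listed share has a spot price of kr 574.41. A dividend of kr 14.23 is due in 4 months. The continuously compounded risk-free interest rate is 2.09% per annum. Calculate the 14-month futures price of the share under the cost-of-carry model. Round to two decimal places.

PV(dividends) I = 14.23·e^(−0.0209·4/12)
I = 14.1312
F = (S − I)·e^(rT) = (574.41 − 14.1312) · e^(0.0209·14/12)
= 560.2788 · e^0.024383 = 560.2788 × 1.024683 = kr 574.11

kr 574.11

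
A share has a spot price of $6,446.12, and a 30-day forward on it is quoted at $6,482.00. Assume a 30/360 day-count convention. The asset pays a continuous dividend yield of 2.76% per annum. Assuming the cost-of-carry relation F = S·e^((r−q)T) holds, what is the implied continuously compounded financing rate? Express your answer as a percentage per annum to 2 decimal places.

9.42%

From F = S·e^((r−q)T): (r − q) = ln(F/S)/T
ln(6482.00/6446.12) = ln(1.005566) = 0.005551
(r − q) = 0.005551 / (30/360) = 0.066612
r = ln(F/S)/T + q = 0.066612 + 0.0276 = 0.094212
r = 9.42%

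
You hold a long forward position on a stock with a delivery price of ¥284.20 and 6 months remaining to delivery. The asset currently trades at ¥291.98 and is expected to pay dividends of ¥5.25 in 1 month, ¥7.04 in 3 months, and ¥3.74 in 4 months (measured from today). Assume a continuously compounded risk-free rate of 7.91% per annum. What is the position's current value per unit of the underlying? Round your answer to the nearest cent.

¥3.04

PV(remaining dividends) I = 5.25·e^(−0.0791·1/12) + 7.04·e^(−0.0791·3/12) + 3.74·e^(−0.0791·4/12) = 15.7603
Current forward F = (S − I)·e^(rT) = (291.98 − 15.7603)·e^(0.0791·6/12) = 276.2197 × 1.040343 = 287.3632
Value (long) = (F − K)·e^(−rT) = (287.3632 − 284.20) × 0.961222 = 3.0405
Value = ¥3.04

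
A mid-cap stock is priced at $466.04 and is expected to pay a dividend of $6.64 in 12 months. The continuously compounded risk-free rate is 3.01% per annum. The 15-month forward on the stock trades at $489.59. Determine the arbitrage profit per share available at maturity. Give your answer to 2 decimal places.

PV(dividends) I = 6.64·e^(−0.0301·12/12) = 6.4431
Fair forward F* = (S − I)·e^(rT) = (466.04 − 6.4431)·e^0.037625 = 459.5969 × 1.038342 = 477.2188
Market $489.59 > fair 477.2188: forward overpriced → cash-and-carry (borrow at r, buy the stock and collect the dividends, short the forward).
Profit at T = |F_mkt − F*| = |489.59 − 477.2188| = $12.37 per share

$12.37 per share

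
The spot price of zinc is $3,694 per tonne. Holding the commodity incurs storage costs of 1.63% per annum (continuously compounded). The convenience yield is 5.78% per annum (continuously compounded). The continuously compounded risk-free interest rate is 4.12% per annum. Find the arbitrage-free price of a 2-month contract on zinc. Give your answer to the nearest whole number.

Net carry = r + u − y = 0.0412 + 0.0163 − 0.0578 = -0.0003
F = S·e^((r+u−y)T) = 3694 · e^(-0.0003 × 2/12) = 3694 · e^-0.000050
= 3694 × 0.999950 = $3,694 per tonne

$3,694 per tonne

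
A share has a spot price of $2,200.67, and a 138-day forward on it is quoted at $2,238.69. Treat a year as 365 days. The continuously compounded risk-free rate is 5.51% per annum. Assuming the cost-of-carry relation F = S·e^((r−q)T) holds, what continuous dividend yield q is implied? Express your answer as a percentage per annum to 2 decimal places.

0.98%

From F = S·e^((r−q)T): (r − q) = ln(F/S)/T
ln(2238.69/2200.67) = ln(1.017277) = 0.017129
(r − q) = 0.017129 / (138/365) = 0.045305
q = r − ln(F/S)/T = 0.0551 − 0.045305 = 0.009795
q = 0.98%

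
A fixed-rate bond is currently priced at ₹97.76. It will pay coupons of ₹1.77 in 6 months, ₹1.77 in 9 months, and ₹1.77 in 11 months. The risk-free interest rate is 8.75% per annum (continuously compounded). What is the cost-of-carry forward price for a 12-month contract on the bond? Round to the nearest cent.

PV(coupons) I = 1.77·e^(−0.0875·6/12) + 1.77·e^(−0.0875·9/12) + 1.77·e^(−0.0875·11/12)
I = 1.6942 + 1.6576 + 1.6336 = 4.9854
F = (S − I)·e^(rT) = (97.76 − 4.9854) · e^(0.0875·12/12)
= 92.7746 · e^0.087500 = 92.7746 × 1.091442 = ₹101.26

₹101.26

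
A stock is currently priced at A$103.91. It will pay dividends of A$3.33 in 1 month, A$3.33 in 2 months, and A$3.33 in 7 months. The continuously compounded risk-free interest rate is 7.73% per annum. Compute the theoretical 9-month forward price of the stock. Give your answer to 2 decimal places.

PV(dividends) I = 3.33·e^(−0.0773·1/12) + 3.33·e^(−0.0773·2/12) + 3.33·e^(−0.0773·7/12)
I = 3.3086 + 3.2874 + 3.1832 = 9.7792
F = (S − I)·e^(rT) = (103.91 − 9.7792) · e^(0.0773·9/12)
= 94.1308 · e^0.057975 = 94.1308 × 1.059689 = A$99.75

A$99.75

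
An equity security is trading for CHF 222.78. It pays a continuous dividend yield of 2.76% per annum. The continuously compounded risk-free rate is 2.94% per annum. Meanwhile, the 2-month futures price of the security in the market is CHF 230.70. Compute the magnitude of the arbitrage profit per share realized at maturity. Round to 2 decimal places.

CHF 7.85 per share

Fair futures: F* = S·e^(carry·T), with carry = (r − q) = 0.0294 − 0.0276 = 0.0018
F* = 222.78 · e^(0.0018 × 2/12) = 222.78 · e^0.000300 = 222.78 × 1.000300 = CHF 222.8468
Market CHF 230.70 > fair CHF 222.8468: forward overpriced → cash-and-carry (buy spot, short the forward).
At maturity, profit = |F_mkt − F*| = |230.70 − 222.8468| = CHF 7.85 per share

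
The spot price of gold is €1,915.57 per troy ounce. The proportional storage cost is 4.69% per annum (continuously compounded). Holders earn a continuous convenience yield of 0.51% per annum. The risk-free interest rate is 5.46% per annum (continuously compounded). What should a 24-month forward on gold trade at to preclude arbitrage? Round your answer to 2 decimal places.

Net carry = r + u − y = 0.0546 + 0.0469 − 0.0051 = 0.0964
F = S·e^((r+u−y)T) = 1915.57 · e^(0.0964 × 24/12) = 1915.57 · e^0.19280000
= 1915.57 × 1.21264024 = €2,322.90 per troy ounce

€2,322.90 per troy ounce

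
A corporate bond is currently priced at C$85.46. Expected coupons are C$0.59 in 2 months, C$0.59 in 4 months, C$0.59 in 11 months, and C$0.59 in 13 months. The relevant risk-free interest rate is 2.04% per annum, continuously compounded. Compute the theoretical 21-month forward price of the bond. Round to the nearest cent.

C$86.15

PV(coupons) I = 0.59·e^(−0.0204·2/12) + 0.59·e^(−0.0204·4/12) + 0.59·e^(−0.0204·11/12) + 0.59·e^(−0.0204·13/12)
I = 0.5880 + 0.5860 + 0.5791 + 0.5771 = 2.3302
F = (S − I)·e^(rT) = (85.46 − 2.3302) · e^(0.0204·21/12)
= 83.1298 · e^0.035700 = 83.1298 × 1.036345 = C$86.15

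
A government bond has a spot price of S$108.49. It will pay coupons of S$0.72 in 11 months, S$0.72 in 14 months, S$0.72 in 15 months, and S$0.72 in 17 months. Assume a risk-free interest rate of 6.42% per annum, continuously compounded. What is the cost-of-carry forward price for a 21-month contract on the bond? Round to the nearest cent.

PV(coupons) I = 0.72·e^(−0.0642·11/12) + 0.72·e^(−0.0642·14/12) + 0.72·e^(−0.0642·15/12) + 0.72·e^(−0.0642·17/12)
I = 0.6789 + 0.6680 + 0.6645 + 0.6574 = 2.6688
F = (S − I)·e^(rT) = (108.49 − 2.6688) · e^(0.0642·21/12)
= 105.8212 · e^0.112350 = 105.8212 × 1.118904 = S$118.40

S$118.40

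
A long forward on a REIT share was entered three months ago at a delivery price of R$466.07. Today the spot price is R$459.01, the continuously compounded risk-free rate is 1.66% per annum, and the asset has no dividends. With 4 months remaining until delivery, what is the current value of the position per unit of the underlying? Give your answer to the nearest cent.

Current fair forward for the remaining 4 months: F = S·e^(r·T), r = 0.0166
F = 459.01 · e^(0.0166 × 4/12) = 459.01 × 1.005549 = 461.5570
Value of long forward = (F − K)·e^(−rT) = (461.5570 − 466.07) · e^(−0.0166·4/12)
= -4.5130 × 0.994482 = -4.49

-R$4.49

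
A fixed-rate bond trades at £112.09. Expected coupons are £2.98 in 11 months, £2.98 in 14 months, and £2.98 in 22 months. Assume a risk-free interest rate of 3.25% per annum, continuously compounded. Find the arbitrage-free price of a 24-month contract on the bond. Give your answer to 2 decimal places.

£110.47

PV(coupons) I = 2.98·e^(−0.0325·11/12) + 2.98·e^(−0.0325·14/12) + 2.98·e^(−0.0325·22/12)
I = 2.8925 + 2.8691 + 2.8076 = 8.5692
F = (S − I)·e^(rT) = (112.09 − 8.5692) · e^(0.0325·24/12)
= 103.5208 · e^0.065000 = 103.5208 × 1.067159 = £110.47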